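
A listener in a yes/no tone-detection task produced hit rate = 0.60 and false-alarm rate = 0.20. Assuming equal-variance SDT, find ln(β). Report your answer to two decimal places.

ln β = 0.32

Φ⁻¹(0.60) = 0.253, Φ⁻¹(0.20) = -0.842
ln β = −½·[z(H)² − z(FA)²] = −0.5 × (0.064 − 0.709) = 0.3225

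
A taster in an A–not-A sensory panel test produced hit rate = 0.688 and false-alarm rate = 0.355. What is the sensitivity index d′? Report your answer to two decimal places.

Φ⁻¹(0.688) = 0.490, Φ⁻¹(0.355) = -0.372
d' = z(H) − z(FA) = 0.490 − (-0.372) = 0.862

d′ = 0.86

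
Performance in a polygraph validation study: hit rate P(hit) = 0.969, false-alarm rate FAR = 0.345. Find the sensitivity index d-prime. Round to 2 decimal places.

z(0.969) = 1.8663, z(0.345) = -0.3989
d' = z(H) − z(FA) = 1.8663 − (-0.3989) = 2.2652

d-prime = 2.27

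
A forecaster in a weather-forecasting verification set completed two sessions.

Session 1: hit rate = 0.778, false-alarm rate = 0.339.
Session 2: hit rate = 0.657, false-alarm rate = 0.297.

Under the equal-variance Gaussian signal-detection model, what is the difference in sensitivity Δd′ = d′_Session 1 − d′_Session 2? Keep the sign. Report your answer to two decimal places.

Δd′ = 0.24

Session 1: z(0.778) = 0.765, z(0.339) = -0.415, d' = 1.180
Session 2: z(0.657) = 0.404, z(0.297) = -0.533, d' = 0.937
Δd' = d'_Session 1 − d'_Session 2 = 1.180 − 0.937 = 0.243
Session 1 has the higher sensitivity.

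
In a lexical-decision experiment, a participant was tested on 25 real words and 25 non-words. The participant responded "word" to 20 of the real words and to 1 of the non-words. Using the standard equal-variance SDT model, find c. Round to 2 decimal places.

H = 20/25 = 0.8000
FA = 1/25 = 0.0400
z(H) = z(0.8000) = 0.842
z(FA) = z(0.0400) = -1.751
c = −½·[z(H) + z(FA)] = −0.5 × (0.842 + (-1.751)) = 0.4545

c = 0.45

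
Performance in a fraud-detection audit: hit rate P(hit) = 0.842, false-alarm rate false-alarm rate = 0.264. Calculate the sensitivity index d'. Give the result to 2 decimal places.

z(0.842) = 1.0027, z(0.264) = -0.6311
d' = z(H) − z(FA) = 1.0027 − (-0.6311) = 1.6338

d' = 1.63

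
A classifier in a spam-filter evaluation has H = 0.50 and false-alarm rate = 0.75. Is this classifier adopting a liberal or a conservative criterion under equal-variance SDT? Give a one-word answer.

liberal

z(H) = 0.000, z(FA) = 0.674
c = −½·(z(H) + z(FA)) = -0.337
c < 0 → liberal criterion (biased toward responding “yes”).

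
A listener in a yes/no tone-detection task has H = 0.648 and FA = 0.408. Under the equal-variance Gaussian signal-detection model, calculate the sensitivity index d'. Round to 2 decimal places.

z(H) = 0.380
z(FA) = -0.233
d' = z(H) − z(FA) = 0.380 − (-0.233) = 0.613

d' = 0.61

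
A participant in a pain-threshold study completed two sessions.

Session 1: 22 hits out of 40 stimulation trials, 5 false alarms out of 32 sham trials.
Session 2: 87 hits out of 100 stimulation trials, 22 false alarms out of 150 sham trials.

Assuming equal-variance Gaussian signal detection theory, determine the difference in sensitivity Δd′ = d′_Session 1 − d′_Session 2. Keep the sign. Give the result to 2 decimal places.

Session 1: z(0.5500) = 0.126, z(0.1562) = -1.010, d' = 1.136
Session 2: z(0.8700) = 1.126, z(0.1467) = -1.051, d' = 2.177
Δd' = d'_Session 1 − d'_Session 2 = 1.136 − 2.177 = -1.041
Session 2 has the higher sensitivity.

Δd′ = -1.04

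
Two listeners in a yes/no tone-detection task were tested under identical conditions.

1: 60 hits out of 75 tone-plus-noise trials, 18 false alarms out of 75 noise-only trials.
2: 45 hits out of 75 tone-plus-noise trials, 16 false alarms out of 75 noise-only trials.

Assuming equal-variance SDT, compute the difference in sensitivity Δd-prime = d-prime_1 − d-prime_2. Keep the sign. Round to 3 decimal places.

Δd-prime = 0.500

1: z(0.8000) = 0.8416, z(0.2400) = -0.7063, d' = 1.5479
2: z(0.6000) = 0.2533, z(0.2133) = -0.7950, d' = 1.0483
Δd' = d'_1 − d'_2 = 1.5479 − 1.0483 = 0.4996
1 has the higher sensitivity.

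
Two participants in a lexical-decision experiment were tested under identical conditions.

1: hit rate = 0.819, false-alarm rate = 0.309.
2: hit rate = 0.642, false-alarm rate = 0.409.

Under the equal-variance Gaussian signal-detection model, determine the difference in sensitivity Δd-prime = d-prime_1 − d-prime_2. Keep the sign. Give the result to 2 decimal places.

1: z(0.819) = 0.912, z(0.309) = -0.499, d' = 1.411
2: z(0.642) = 0.364, z(0.409) = -0.230, d' = 0.594
Δd' = d'_1 − d'_2 = 1.411 − 0.594 = 0.817
1 has the higher sensitivity.

Δd-prime = 0.82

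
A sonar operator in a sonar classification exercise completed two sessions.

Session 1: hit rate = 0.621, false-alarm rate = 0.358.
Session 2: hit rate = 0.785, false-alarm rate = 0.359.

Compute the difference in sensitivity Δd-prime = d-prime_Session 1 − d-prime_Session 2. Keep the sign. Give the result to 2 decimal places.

Δd-prime = -0.48

Session 1: z(0.621) = 0.308, z(0.358) = -0.364, d' = 0.672
Session 2: z(0.785) = 0.789, z(0.359) = -0.361, d' = 1.150
Δd' = d'_Session 1 − d'_Session 2 = 0.672 − 1.150 = -0.478
Session 2 has the higher sensitivity.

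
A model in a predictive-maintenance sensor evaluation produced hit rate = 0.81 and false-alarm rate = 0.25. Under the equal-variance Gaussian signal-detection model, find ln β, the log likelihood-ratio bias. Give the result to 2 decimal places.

z(H) = z(0.81) = 0.878
z(FA) = z(0.25) = -0.674
ln β = −½·[z(H)² − z(FA)²] = −0.5 × (0.771 − 0.454) = -0.1585

ln β = -0.16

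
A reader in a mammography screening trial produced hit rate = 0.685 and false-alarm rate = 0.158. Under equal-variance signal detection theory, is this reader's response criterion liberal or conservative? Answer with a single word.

conservative

z(H) = 0.482, z(FA) = -1.003
c = −½·(z(H) + z(FA)) = 0.2605
c > 0 → conservative criterion (biased toward responding “no”).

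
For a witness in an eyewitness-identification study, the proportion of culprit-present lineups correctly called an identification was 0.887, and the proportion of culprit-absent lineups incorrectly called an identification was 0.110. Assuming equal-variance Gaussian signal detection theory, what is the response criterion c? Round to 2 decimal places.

z(0.887) = 1.211, z(0.110) = -1.227
c = −½·[z(H) + z(FA)] = −0.5 × (1.211 + (-1.227)) = 0.008

c = 0.01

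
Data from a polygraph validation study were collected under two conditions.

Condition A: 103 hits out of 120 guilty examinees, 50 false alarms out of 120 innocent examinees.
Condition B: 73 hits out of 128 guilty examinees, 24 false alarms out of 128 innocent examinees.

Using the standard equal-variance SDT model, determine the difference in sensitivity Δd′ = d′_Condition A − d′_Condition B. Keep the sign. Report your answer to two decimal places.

Δd′ = 0.22

Condition A: z(0.8583) = 1.073, z(0.4167) = -0.210, d' = 1.283
Condition B: z(0.5703) = 0.177, z(0.1875) = -0.887, d' = 1.064
Δd' = d'_Condition A − d'_Condition B = 1.283 − 1.064 = 0.219
Condition A has the higher sensitivity.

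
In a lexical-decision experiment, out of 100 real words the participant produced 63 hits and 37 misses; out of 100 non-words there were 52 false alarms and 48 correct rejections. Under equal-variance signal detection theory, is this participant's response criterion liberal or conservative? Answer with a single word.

liberal

z(H) = 0.332, z(FA) = 0.050
c = −½·(z(H) + z(FA)) = -0.191
c < 0 → liberal criterion (biased toward responding “yes”).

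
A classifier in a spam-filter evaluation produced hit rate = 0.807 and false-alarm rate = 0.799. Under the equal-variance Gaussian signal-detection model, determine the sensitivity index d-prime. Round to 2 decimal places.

z(H) = z(0.807) = 0.867
z(FA) = z(0.799) = 0.838
d' = z(H) − z(FA) = 0.867 − 0.838 = 0.029

d-prime = 0.03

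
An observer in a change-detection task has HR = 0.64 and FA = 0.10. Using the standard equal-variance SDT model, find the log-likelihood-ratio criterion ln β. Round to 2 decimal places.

ln β = 0.76

z(H) = 0.358
z(FA) = -1.282
ln β = −½·[z(H)² − z(FA)²] = −0.5 × (0.128 − 1.644) = 0.758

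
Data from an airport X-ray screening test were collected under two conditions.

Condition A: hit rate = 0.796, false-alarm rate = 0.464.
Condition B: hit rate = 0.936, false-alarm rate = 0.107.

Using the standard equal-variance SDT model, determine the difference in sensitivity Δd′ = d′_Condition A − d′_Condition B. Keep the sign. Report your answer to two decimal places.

Condition A: z(0.796) = 0.827, z(0.464) = -0.090, d' = 0.917
Condition B: z(0.936) = 1.522, z(0.107) = -1.243, d' = 2.765
Δd' = d'_Condition A − d'_Condition B = 0.917 − 2.765 = -1.848
Condition B has the higher sensitivity.

Δd′ = -1.85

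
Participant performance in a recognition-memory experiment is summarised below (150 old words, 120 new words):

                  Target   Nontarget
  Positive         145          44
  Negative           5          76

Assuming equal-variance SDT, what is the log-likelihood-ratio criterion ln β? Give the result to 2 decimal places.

H = 145/150 = 0.9667
FA = 44/120 = 0.3667
Φ⁻¹(H) = 1.834
Φ⁻¹(FA) = -0.341
ln β = −½·[z(H)² − z(FA)²] = −0.5 × (3.364 − 0.116) = -1.624

ln β = -1.62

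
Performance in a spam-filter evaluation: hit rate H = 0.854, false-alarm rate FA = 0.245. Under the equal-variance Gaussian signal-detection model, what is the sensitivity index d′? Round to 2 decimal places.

z(H) = z(0.854) = 1.0537
z(FA) = z(0.245) = -0.6903
d' = z(H) − z(FA) = 1.0537 − (-0.6903) = 1.7440

d′ = 1.74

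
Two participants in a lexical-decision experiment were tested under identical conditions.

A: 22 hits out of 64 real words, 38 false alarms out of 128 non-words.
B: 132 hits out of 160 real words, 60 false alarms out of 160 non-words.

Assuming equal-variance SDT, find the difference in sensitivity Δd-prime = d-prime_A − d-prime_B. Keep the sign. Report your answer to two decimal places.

Δd-prime = -1.12

A: z(0.3438) = -0.402, z(0.2969) = -0.533, d' = 0.131
B: z(0.8250) = 0.935, z(0.3750) = -0.319, d' = 1.254
Δd' = d'_A − d'_B = 0.131 − 1.254 = -1.123
B has the higher sensitivity.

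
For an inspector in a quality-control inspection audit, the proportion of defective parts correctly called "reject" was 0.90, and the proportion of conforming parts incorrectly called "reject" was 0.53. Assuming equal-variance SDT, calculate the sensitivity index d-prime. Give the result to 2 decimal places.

d-prime = 1.21

z(0.90) = 1.282, z(0.53) = 0.075
d' = z(H) − z(FA) = 1.282 − 0.075 = 1.207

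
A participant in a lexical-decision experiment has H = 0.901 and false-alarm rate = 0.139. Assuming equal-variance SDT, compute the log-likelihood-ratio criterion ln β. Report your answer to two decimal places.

z(0.901) = 1.287, z(0.139) = -1.085
ln β = −½·[z(H)² − z(FA)²] = −0.5 × (1.656 − 1.177) = -0.2395

ln β = -0.24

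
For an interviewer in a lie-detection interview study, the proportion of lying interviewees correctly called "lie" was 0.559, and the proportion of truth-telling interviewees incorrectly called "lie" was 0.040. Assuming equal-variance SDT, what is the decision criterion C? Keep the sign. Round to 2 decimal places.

C = 0.80

z(0.559) = 0.148, z(0.040) = -1.751
c = −½·[z(H) + z(FA)] = −0.5 × (0.148 + (-1.751)) = 0.8015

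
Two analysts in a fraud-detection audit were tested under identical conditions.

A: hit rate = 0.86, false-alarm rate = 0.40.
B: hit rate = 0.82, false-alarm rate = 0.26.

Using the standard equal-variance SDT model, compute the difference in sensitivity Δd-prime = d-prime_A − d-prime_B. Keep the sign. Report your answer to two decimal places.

Δd-prime = -0.23

A: z(0.86) = 1.080, z(0.40) = -0.253, d' = 1.333
B: z(0.82) = 0.915, z(0.26) = -0.643, d' = 1.558
Δd' = d'_A − d'_B = 1.333 − 1.558 = -0.225
B has the higher sensitivity.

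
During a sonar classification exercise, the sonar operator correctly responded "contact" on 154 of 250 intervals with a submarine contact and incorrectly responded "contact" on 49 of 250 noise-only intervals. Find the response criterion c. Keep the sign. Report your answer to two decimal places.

c = 0.28

H = 154/250 = 0.6160
FA = 49/250 = 0.1960
z(H) = 0.2950
z(FA) = -0.8560
c = −½·[z(H) + z(FA)] = −0.5 × (0.2950 + (-0.8560)) = 0.2805
c > 0: the sonar operator has a conservative response bias.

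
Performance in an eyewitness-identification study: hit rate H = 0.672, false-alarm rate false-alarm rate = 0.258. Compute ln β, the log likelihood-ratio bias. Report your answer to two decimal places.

Φ⁻¹(0.672) = 0.445, Φ⁻¹(0.258) = -0.650
ln β = −½·[z(H)² − z(FA)²] = −0.5 × (0.198 − 0.423) = 0.1125

ln β = 0.11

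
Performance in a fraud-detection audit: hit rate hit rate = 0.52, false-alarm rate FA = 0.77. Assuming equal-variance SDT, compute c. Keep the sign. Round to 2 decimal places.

z(H) = z(0.52) = 0.050
z(FA) = z(0.77) = 0.739
c = −½·[z(H) + z(FA)] = −0.5 × (0.050 + 0.739) = -0.3945
c < 0: the analyst has a liberal response bias.

c = -0.39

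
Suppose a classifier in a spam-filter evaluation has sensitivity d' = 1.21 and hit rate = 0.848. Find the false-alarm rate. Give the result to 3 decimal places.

false-alarm rate = 0.428

z(hit rate) = z(0.848) = 1.0279
z(FA) = z(H) − d' = 1.0279 − 1.21 = -0.1821
false-alarm rate = Φ(-0.1821) = 0.4278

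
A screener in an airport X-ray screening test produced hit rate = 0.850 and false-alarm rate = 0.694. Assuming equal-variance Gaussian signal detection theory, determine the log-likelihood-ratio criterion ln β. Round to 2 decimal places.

z(0.850) = 1.036, z(0.694) = 0.507
ln β = −½·[z(H)² − z(FA)²] = −0.5 × (1.073 − 0.257) = -0.408

ln β = -0.41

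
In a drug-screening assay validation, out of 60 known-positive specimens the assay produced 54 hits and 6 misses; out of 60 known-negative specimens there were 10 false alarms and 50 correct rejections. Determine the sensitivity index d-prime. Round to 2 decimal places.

H = 54/60 = 0.9000
FA = 10/60 = 0.1667
z(H) = z(0.9000) = 1.282
z(FA) = z(0.1667) = -0.967
d' = z(H) − z(FA) = 1.282 − (-0.967) = 2.249

d-prime = 2.25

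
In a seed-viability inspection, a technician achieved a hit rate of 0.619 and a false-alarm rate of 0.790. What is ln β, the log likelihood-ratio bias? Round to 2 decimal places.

z(0.619) = 0.303, z(0.790) = 0.806
ln β = −½·[z(H)² − z(FA)²] = −0.5 × (0.092 − 0.650) = 0.279

ln β = 0.28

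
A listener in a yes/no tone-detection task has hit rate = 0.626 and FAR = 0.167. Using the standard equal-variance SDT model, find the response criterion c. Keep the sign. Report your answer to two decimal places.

c = 0.32

z(0.626) = 0.3213, z(0.167) = -0.9661
c = −½·[z(H) + z(FA)] = −0.5 × (0.3213 + (-0.9661)) = 0.3224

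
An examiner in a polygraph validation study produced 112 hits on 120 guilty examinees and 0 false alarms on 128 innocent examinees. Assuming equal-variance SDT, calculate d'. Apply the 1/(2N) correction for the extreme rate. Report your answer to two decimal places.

The false-alarm rate is 0/128 = 0, so apply the 1/(2N) correction: FA → 1/(2·128) = 0.00391.
z(H) = z(0.93333) = 1.501
z(FA) = z(0.00391) = -2.660
d' = 1.501 − (-2.660) = 4.161

d' = 4.16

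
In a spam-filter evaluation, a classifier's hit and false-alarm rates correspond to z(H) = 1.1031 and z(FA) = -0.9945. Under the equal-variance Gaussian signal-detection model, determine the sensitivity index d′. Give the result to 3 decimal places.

d' = z(H) − z(FA) = 1.1031 − (-0.9945) = 2.0976

d′ = 2.098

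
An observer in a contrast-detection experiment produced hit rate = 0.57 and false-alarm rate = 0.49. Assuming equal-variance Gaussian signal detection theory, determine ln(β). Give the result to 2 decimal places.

z(H) = 0.176
z(FA) = -0.025
ln β = −½·[z(H)² − z(FA)²] = −0.5 × (0.031 − 0.001) = -0.015

ln β = -0.02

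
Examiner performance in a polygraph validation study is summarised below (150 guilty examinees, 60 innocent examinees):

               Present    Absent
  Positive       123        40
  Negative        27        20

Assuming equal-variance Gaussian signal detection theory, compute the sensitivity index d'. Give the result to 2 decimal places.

d' = 0.48

H = 123/150 = 0.8200
FA = 40/60 = 0.6667
z(0.8200) = 0.9154, z(0.6667) = 0.4308
d' = z(H) − z(FA) = 0.9154 − 0.4308 = 0.4846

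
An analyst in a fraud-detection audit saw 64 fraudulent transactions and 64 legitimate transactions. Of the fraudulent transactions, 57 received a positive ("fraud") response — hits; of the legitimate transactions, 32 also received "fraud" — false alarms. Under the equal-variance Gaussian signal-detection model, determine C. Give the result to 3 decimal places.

C = -0.615

H = 57/64 = 0.8906
FA = 32/64 = 0.5000
z(H) = 1.2297
z(FA) = 0.0000
c = −½·[z(H) + z(FA)] = −0.5 × (1.2297 + 0.0000) = -0.61485
c < 0: the analyst has a liberal response bias.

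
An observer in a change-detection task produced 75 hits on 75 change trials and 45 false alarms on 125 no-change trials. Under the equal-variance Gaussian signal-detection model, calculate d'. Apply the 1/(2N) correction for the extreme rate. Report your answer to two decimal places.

d' = 2.83

The hit rate is 75/75 = 1, so apply the 1/(2N) correction: H → 1 − 1/(2·75) = 0.99333.
z(H) = z(0.99333) = 2.475
z(FA) = z(0.36000) = -0.358
d' = 2.475 − (-0.358) = 2.833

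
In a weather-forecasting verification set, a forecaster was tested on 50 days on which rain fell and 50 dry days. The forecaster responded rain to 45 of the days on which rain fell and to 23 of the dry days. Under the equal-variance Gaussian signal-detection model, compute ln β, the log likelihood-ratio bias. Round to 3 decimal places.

ln β = -0.816

H = 45/50 = 0.9000
FA = 23/50 = 0.4600
z(H) = z(0.9000) = 1.2816
z(FA) = z(0.4600) = -0.1004
ln β = −½·[z(H)² − z(FA)²] = −0.5 × (1.6425 − 0.0101) = -0.8162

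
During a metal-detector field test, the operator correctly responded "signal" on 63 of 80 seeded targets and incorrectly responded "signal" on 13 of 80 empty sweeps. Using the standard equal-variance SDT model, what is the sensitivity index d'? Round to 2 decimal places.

d' = 1.78

H = 63/80 = 0.7875
FA = 13/80 = 0.1625
z(H) = 0.798
z(FA) = -0.984
d' = z(H) − z(FA) = 0.798 − (-0.984) = 1.782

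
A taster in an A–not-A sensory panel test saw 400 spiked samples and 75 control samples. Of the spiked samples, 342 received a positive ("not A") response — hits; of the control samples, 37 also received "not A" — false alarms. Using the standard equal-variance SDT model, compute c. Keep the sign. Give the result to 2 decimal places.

H = 342/400 = 0.8550
FA = 37/75 = 0.4933
z(H) = z(0.8550) = 1.0581
z(FA) = z(0.4933) = -0.0168
c = −½·[z(H) + z(FA)] = −0.5 × (1.0581 + (-0.0168)) = -0.52065
c < 0: the taster has a liberal response bias.

c = -0.52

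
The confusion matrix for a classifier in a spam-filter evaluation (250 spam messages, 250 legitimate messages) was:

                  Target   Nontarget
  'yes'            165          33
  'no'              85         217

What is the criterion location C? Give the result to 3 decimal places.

C = 0.352

H = 165/250 = 0.6600
FA = 33/250 = 0.1320
z(H) = z(0.6600) = 0.4125
z(FA) = z(0.1320) = -1.1170
c = −½·[z(H) + z(FA)] = −0.5 × (0.4125 + (-1.1170)) = 0.35225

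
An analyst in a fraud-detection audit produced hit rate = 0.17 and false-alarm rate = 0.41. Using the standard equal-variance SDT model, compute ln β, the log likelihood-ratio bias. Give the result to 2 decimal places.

z(H) = -0.954
z(FA) = -0.228
ln β = −½·[z(H)² − z(FA)²] = −0.5 × (0.910 − 0.052) = -0.429

ln β = -0.43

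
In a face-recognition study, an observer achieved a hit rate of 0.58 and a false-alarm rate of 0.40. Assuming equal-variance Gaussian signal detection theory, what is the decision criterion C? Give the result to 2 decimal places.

z(H) = 0.202
z(FA) = -0.253
c = −½·[z(H) + z(FA)] = −0.5 × (0.202 + (-0.253)) = 0.0255
c > 0: the observer has a conservative response bias.

C = 0.03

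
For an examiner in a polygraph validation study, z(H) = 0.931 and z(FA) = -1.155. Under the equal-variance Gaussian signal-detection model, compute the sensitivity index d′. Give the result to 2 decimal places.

d' = z(H) − z(FA) = 0.931 − (-1.155) = 2.086

d′ = 2.09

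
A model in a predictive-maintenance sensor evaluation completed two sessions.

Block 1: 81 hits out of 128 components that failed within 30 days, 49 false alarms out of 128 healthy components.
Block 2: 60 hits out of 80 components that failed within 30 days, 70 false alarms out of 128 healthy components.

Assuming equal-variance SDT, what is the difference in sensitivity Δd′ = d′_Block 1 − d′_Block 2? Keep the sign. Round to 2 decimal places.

Δd′ = 0.08

Block 1: z(0.6328) = 0.339, z(0.3828) = -0.298, d' = 0.637
Block 2: z(0.7500) = 0.674, z(0.5469) = 0.118, d' = 0.556
Δd' = d'_Block 1 − d'_Block 2 = 0.637 − 0.556 = 0.081
Block 1 has the higher sensitivity.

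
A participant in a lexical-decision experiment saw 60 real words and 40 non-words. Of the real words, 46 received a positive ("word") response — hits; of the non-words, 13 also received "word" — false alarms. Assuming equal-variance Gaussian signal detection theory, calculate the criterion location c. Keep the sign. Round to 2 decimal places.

H = 46/60 = 0.7667
FA = 13/40 = 0.3250
z(H) = 0.7280
z(FA) = -0.4538
c = −½·[z(H) + z(FA)] = −0.5 × (0.7280 + (-0.4538)) = -0.1371
c < 0: the participant has a liberal response bias.

c = -0.14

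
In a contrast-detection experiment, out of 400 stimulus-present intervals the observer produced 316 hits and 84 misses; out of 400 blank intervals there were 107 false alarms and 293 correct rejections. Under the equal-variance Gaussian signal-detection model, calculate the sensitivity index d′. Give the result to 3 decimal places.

d′ = 1.427

H = 316/400 = 0.7900
FA = 107/400 = 0.2675
z(0.7900) = 0.8064, z(0.2675) = -0.6204
d' = z(H) − z(FA) = 0.8064 − (-0.6204) = 1.4268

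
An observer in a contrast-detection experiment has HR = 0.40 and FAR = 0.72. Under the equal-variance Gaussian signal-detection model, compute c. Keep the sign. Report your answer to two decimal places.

c = -0.16

z(0.40) = -0.2533, z(0.72) = 0.5828
c = −½·[z(H) + z(FA)] = −0.5 × (-0.2533 + 0.5828) = -0.16475
c < 0: the observer has a liberal response bias.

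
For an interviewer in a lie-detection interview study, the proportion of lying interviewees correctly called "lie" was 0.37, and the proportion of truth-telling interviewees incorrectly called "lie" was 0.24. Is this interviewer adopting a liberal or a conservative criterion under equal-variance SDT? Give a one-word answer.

z(H) = -0.332, z(FA) = -0.706
c = −½·(z(H) + z(FA)) = 0.519
c > 0 → conservative criterion (biased toward responding “no”).

conservative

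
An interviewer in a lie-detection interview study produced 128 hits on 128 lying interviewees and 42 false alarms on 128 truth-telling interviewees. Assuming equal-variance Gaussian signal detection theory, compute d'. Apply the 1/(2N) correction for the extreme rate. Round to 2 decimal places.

d' = 3.11

The hit rate is 128/128 = 1, so apply the 1/(2N) correction: H → 1 − 1/(2·128) = 0.99609.
z(H) = z(0.99609) = 2.660
z(FA) = z(0.32812) = -0.445
d' = 2.660 − (-0.445) = 3.105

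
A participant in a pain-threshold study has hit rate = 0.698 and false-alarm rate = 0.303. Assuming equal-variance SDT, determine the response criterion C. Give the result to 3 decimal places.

Φ⁻¹(0.698) = 0.5187, Φ⁻¹(0.303) = -0.5158
c = −½·[z(H) + z(FA)] = −0.5 × (0.5187 + (-0.5158)) = -0.00145

C = -0.001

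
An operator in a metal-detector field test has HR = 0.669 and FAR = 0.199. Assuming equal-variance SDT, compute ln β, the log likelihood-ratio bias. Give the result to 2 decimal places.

ln β = 0.26

z(H) = z(0.669) = 0.437
z(FA) = z(0.199) = -0.845
ln β = −½·[z(H)² − z(FA)²] = −0.5 × (0.191 − 0.714) = 0.2615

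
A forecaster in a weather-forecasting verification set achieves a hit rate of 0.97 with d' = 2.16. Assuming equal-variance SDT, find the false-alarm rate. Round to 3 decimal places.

false-alarm rate = 0.390

z(hit rate) = z(0.97) = 1.8808
z(FA) = z(H) − d' = 1.8808 − 2.16 = -0.2792
false-alarm rate = Φ(-0.2792) = 0.3900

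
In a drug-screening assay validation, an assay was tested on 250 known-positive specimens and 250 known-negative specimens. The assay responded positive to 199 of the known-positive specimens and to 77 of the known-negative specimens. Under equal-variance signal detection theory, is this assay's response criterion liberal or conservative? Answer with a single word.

z(H) = 0.827, z(FA) = -0.502
c = −½·(z(H) + z(FA)) = -0.1625
c < 0 → liberal criterion (biased toward responding “yes”).

liberal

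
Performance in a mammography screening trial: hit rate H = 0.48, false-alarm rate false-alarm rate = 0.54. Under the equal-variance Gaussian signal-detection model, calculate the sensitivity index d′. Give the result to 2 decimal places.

z(0.48) = -0.050, z(0.54) = 0.100
d' = z(H) − z(FA) = -0.050 − 0.100 = -0.150

d′ = -0.15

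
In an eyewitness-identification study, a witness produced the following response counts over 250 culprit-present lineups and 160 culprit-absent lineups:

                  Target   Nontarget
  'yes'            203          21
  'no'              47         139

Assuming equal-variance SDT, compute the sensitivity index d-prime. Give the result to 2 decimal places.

H = 203/250 = 0.8120
FA = 21/160 = 0.1313
Φ⁻¹(H) = Φ⁻¹(0.8120) = 0.885
Φ⁻¹(FA) = Φ⁻¹(0.1313) = -1.120
d' = z(H) − z(FA) = 0.885 − (-1.120) = 2.005

d-prime = 2.01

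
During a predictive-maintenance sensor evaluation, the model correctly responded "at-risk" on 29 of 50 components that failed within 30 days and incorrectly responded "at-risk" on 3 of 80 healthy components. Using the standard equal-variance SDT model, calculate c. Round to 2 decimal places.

c = 0.79

H = 29/50 = 0.5800
FA = 3/80 = 0.0375
z(H) = 0.2019
z(FA) = -1.7805
c = −½·[z(H) + z(FA)] = −0.5 × (0.2019 + (-1.7805)) = 0.7893
c > 0: the model has a conservative response bias.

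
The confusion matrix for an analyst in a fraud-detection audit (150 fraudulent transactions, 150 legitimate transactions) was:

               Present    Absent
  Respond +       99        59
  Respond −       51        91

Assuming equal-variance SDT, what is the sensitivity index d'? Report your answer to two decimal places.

d' = 0.68

H = 99/150 = 0.6600
FA = 59/150 = 0.3933
Φ⁻¹(H) = 0.4125
Φ⁻¹(FA) = -0.2707
d' = z(H) − z(FA) = 0.4125 − (-0.2707) = 0.6832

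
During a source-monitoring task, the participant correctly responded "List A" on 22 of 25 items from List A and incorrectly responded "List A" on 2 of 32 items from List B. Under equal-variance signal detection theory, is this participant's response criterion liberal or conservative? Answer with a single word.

conservative

z(H) = 1.175, z(FA) = -1.534
c = −½·(z(H) + z(FA)) = 0.1795
c > 0 → conservative criterion (biased toward responding “no”).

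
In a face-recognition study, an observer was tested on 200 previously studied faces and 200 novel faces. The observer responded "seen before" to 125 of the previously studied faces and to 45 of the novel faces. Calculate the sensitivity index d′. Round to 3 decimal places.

d′ = 1.074

H = 125/200 = 0.6250
FA = 45/200 = 0.2250
z(0.6250) = 0.3186, z(0.2250) = -0.7554
d' = z(H) − z(FA) = 0.3186 − (-0.7554) = 1.0740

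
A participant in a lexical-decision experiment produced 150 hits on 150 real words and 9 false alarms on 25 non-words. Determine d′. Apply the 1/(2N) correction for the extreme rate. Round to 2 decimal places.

d′ = 3.07

The hit rate is 150/150 = 1, so apply the 1/(2N) correction: H → 1 − 1/(2·150) = 0.99667.
z(H) = z(0.99667) = 2.713
z(FA) = z(0.36000) = -0.358
d' = 2.713 − (-0.358) = 3.071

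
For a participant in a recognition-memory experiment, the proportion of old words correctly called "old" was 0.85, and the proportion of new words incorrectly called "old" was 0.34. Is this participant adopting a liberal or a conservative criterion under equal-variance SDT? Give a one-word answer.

liberal

z(H) = 1.036, z(FA) = -0.412
c = −½·(z(H) + z(FA)) = -0.312
c < 0 → liberal criterion (biased toward responding “yes”).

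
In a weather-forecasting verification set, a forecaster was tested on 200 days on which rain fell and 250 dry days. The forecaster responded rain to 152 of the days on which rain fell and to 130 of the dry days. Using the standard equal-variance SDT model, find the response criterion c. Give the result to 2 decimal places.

c = -0.38

H = 152/200 = 0.7600
FA = 130/250 = 0.5200
z(H) = 0.706
z(FA) = 0.050
c = −½·[z(H) + z(FA)] = −0.5 × (0.706 + 0.050) = -0.378
c < 0: the forecaster has a liberal response bias.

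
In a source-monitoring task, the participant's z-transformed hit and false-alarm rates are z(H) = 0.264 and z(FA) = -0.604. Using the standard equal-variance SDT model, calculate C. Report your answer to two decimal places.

c = −½·[z(H) + z(FA)] = −½·(0.264 + (-0.604)) = 0.170
c > 0: the participant has a conservative response bias.

C = 0.17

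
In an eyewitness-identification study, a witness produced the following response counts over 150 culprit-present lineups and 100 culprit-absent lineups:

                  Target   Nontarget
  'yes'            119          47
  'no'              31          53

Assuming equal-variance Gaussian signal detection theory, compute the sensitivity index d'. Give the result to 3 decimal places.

d' = 0.893

H = 119/150 = 0.7933
FA = 47/100 = 0.4700
z(H) = 0.8179
z(FA) = -0.0753
d' = z(H) − z(FA) = 0.8179 − (-0.0753) = 0.8932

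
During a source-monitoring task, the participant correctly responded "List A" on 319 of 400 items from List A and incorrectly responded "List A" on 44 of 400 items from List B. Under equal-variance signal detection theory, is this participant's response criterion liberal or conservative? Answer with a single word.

z(H) = 0.833, z(FA) = -1.227
c = −½·(z(H) + z(FA)) = 0.197
c > 0 → conservative criterion (biased toward responding “no”).

conservative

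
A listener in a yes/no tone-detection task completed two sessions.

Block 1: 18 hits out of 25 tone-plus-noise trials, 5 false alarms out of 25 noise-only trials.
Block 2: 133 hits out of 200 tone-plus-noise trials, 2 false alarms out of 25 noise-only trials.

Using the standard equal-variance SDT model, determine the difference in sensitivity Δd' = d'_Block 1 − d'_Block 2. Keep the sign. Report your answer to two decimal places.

Block 1: z(0.7200) = 0.583, z(0.2000) = -0.842, d' = 1.425
Block 2: z(0.6650) = 0.426, z(0.0800) = -1.405, d' = 1.831
Δd' = d'_Block 1 − d'_Block 2 = 1.425 − 1.831 = -0.406
Block 2 has the higher sensitivity.

Δd' = -0.41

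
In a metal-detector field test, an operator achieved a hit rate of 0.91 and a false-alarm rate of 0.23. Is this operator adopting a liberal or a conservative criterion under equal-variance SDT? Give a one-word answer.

z(H) = 1.341, z(FA) = -0.739
c = −½·(z(H) + z(FA)) = -0.301
c < 0 → liberal criterion (biased toward responding “yes”).

liberal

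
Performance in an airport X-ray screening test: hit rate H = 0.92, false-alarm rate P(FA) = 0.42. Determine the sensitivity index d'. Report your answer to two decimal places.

d' = 1.61

z(H) = 1.405
z(FA) = -0.202
d' = z(H) − z(FA) = 1.405 − (-0.202) = 1.607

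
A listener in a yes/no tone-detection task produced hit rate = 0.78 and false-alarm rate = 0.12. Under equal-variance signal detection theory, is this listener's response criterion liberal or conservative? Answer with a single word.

z(H) = 0.772, z(FA) = -1.175
c = −½·(z(H) + z(FA)) = 0.2015
c > 0 → conservative criterion (biased toward responding “no”).

conservative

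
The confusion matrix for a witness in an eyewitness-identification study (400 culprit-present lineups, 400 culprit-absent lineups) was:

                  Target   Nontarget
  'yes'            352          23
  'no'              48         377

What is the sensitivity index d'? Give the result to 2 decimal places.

H = 352/400 = 0.8800
FA = 23/400 = 0.0575
z(0.8800) = 1.175, z(0.0575) = -1.576
d' = z(H) − z(FA) = 1.175 − (-1.576) = 2.751

d' = 2.75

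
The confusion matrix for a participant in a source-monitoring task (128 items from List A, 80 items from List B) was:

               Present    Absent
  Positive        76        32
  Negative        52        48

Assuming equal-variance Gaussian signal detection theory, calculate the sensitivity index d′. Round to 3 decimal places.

d′ = 0.491

H = 76/128 = 0.5938
FA = 32/80 = 0.4000
z(0.5938) = 0.2373, z(0.4000) = -0.2533
d' = z(H) − z(FA) = 0.2373 − (-0.2533) = 0.4906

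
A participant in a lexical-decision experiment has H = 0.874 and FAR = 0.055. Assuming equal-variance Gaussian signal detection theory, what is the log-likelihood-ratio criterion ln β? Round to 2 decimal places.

z(H) = z(0.874) = 1.146
z(FA) = z(0.055) = -1.598
ln β = −½·[z(H)² − z(FA)²] = −0.5 × (1.313 − 2.554) = 0.6205

ln β = 0.62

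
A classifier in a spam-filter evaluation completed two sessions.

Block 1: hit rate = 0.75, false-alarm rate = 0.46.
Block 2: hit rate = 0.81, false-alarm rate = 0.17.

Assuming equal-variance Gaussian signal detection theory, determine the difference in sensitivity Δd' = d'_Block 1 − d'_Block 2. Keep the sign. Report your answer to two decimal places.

Block 1: z(0.75) = 0.674, z(0.46) = -0.100, d' = 0.774
Block 2: z(0.81) = 0.878, z(0.17) = -0.954, d' = 1.832
Δd' = d'_Block 1 − d'_Block 2 = 0.774 − 1.832 = -1.058
Block 2 has the higher sensitivity.

Δd' = -1.06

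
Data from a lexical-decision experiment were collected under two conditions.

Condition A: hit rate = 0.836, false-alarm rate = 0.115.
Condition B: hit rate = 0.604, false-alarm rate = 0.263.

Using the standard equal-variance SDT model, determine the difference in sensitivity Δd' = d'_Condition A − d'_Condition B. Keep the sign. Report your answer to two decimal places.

Condition A: z(0.836) = 0.978, z(0.115) = -1.200, d' = 2.178
Condition B: z(0.604) = 0.264, z(0.263) = -0.634, d' = 0.898
Δd' = d'_Condition A − d'_Condition B = 2.178 − 0.898 = 1.280
Condition A has the higher sensitivity.

Δd' = 1.28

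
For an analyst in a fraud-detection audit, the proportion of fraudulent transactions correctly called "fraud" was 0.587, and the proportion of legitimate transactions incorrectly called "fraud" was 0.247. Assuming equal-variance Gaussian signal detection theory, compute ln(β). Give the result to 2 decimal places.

ln β = 0.21

z(H) = z(0.587) = 0.220
z(FA) = z(0.247) = -0.684
ln β = −½·[z(H)² − z(FA)²] = −0.5 × (0.048 − 0.468) = 0.210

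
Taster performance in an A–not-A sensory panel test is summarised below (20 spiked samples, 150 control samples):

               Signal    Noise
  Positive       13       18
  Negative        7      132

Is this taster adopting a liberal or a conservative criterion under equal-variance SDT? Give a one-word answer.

z(H) = 0.385, z(FA) = -1.175
c = −½·(z(H) + z(FA)) = 0.395
c > 0 → conservative criterion (biased toward responding “no”).

conservative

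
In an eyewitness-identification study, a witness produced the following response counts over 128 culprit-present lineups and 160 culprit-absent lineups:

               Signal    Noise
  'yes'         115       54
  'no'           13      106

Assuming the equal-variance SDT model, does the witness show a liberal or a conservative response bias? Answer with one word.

z(H) = 1.273, z(FA) = -0.419
c = −½·(z(H) + z(FA)) = -0.427
c < 0 → liberal criterion (biased toward responding “yes”).

liberal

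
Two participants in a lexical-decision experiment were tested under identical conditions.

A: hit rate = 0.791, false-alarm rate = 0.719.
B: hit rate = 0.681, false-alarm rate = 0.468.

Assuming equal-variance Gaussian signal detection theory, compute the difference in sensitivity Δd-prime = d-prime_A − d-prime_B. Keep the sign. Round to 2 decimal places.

Δd-prime = -0.32

A: z(0.791) = 0.810, z(0.719) = 0.580, d' = 0.230
B: z(0.681) = 0.470, z(0.468) = -0.080, d' = 0.550
Δd' = d'_A − d'_B = 0.230 − 0.550 = -0.320
B has the higher sensitivity.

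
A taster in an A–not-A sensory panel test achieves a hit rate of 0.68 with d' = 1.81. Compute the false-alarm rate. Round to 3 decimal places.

false-alarm rate = 0.090

z(hit rate) = z(0.68) = 0.4677
z(FA) = z(H) − d' = 0.4677 − 1.81 = -1.3423
false-alarm rate = Φ(-1.3423) = 0.0897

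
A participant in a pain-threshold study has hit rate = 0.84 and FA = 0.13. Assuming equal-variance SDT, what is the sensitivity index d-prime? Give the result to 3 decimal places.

z(0.84) = 0.9945, z(0.13) = -1.1264
d' = z(H) − z(FA) = 0.9945 − (-1.1264) = 2.1209

d-prime = 2.121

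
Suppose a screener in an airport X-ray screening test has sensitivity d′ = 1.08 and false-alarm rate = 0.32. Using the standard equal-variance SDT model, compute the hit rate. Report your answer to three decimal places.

z(false-alarm rate) = z(0.32) = -0.4677
z(H) = z(FA) + d' = -0.4677 + 1.08 = 0.6123
hit rate = Φ(0.6123) = 0.7298

hit rate = 0.730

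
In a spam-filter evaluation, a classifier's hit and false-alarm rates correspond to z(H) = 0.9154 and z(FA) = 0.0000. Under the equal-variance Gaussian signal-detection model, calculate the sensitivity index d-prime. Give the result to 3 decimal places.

d' = z(H) − z(FA) = 0.9154 − 0.0000 = 0.9154

d-prime = 0.915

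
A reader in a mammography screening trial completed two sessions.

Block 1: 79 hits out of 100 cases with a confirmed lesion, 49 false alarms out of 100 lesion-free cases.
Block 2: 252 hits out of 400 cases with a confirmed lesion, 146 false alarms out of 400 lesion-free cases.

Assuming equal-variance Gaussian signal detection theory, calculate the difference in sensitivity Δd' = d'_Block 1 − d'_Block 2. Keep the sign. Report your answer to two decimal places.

Δd' = 0.15

Block 1: z(0.7900) = 0.806, z(0.4900) = -0.025, d' = 0.831
Block 2: z(0.6300) = 0.332, z(0.3650) = -0.345, d' = 0.677
Δd' = d'_Block 1 − d'_Block 2 = 0.831 − 0.677 = 0.154
Block 1 has the higher sensitivity.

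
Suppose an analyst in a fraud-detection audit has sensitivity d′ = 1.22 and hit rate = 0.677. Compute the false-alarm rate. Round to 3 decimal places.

false-alarm rate = 0.223

z(hit rate) = z(0.677) = 0.4593
z(FA) = z(H) − d' = 0.4593 − 1.22 = -0.7607
false-alarm rate = Φ(-0.7607) = 0.2234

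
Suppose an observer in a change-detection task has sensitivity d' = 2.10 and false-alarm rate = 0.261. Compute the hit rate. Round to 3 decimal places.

z(false-alarm rate) = z(0.261) = -0.6403
z(H) = z(FA) + d' = -0.6403 + 2.10 = 1.4597
hit rate = Φ(1.4597) = 0.9278

hit rate = 0.928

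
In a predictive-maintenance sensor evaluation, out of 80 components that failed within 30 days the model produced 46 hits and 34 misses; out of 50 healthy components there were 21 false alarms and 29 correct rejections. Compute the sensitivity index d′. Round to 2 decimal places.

H = 46/80 = 0.5750
FA = 21/50 = 0.4200
z(H) = 0.1891
z(FA) = -0.2019
d' = z(H) − z(FA) = 0.1891 − (-0.2019) = 0.3910

d′ = 0.39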